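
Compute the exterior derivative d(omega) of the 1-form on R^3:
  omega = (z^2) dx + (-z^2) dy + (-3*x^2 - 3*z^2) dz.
d(omega) = (-6*x - 2*z) dx ∧ dz + (2*z) dy ∧ dz

For a 1-form omega = sum_i f_i dx_i, the exterior derivative is
  d(omega) = sum_{i < j} (∂f_j/∂x_i - ∂f_i/∂x_j) dx_i ∧ dx_j.
  coefficient of dx ∧ dz: ∂f_3/∂x - ∂f_1/∂z = ∂(-3*x^2 - 3*z^2)/∂x - ∂(z^2)/∂z = -6*x - 2*z
  coefficient of dy ∧ dz: ∂f_3/∂y - ∂f_2/∂z = ∂(-3*x^2 - 3*z^2)/∂y - ∂(-z^2)/∂z = 2*z
Assembling: d(omega) = (-6*x - 2*z) dx ∧ dz + (2*z) dy ∧ dz.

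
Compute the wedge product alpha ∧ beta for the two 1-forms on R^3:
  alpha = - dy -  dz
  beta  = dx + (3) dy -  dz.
alpha ∧ beta = (1) dx ∧ dy + (4) dy ∧ dz + (1) dx ∧ dz

Distribute the wedge, using dx_i ∧ dx_j = -dx_j ∧ dx_i and dx_i ∧ dx_i = 0. For each pair (i, j) with i < j, the coefficient of dx_i ∧ dx_j in alpha ∧ beta is (alpha_i * beta_j - alpha_j * beta_i). Collecting: alpha ∧ beta = (1) dx ∧ dy + (4) dy ∧ dz + (1) dx ∧ dz.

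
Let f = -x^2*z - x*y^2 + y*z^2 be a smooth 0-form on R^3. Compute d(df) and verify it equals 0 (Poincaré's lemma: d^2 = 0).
d(df) = 0

Step 1: df = sum_i (∂f/∂x_i) dx_i = (-2*x*z - y^2) dx + (-2*x*y + z^2) dy + (-x^2 + 2*y*z) dz.
Step 2: Apply d again. Using the 1-form formula, the coefficient of dx ∧ dy in d(df) is ∂^2 f/∂x ∂y - ∂^2 f/∂y ∂x = (-2*y) - (-2*y) = 0 (equality of mixed partials for smooth f).
Similarly for dx ∧ dz and dy ∧ dz — all coefficients vanish. So d(df) = 0.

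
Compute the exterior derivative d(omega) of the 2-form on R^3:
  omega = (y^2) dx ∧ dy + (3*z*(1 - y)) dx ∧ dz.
d(omega) = (3*z) dx ∧ dy ∧ dz

For a 2-form omega = sum_{i<j} g_{ij} dx_i ∧ dx_j, the exterior derivative is
  d(omega) = sum_{i<j} d(g_{ij}) ∧ dx_i ∧ dx_j = sum_{i<j, k} (∂g_{ij}/∂x_k) dx_k ∧ dx_i ∧ dx_j.
Expand each term, using dx_k ∧ dx_i ∧ dx_j = sgn(permutation) dx_{(a)} ∧ dx_{(b)} ∧ dx_{(c)} with (a < b < c) sorted:
  d(3*z*(1 - y)) includes (∂/∂y)(3*z*(1 - y)) dy = (-3*z) dy, which multiplied by dx ∧ dz gives (3*z) dx ∧ dy ∧ dz
Collecting like 3-forms: d(omega) = (3*z) dx ∧ dy ∧ dz.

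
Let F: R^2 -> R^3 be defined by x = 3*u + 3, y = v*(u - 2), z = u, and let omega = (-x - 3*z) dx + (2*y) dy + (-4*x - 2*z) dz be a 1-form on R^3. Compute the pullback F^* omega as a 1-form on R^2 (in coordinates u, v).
F^* omega = (2*u*v^2 - 32*u - 4*v^2 - 21) du + (2*v*(u^2 - 4*u + 4)) dv

Using F^*(f dg) = (f ∘ F) d(g ∘ F), substitute each coordinate x_i by F_i(u, v) in f_i, and replace dx_i by d F_i = (∂F_i/∂u) du + (∂F_i/∂v) dv.
  For the x component: f_1(F) = -6*u - 3; d F_1 = (3) du + (0) dv
  For the y component: f_2(F) = 2*v*(u - 2); d F_2 = (v) du + (u - 2) dv
  For the z component: f_3(F) = -14*u - 12; d F_3 = (1) du + (0) dv
Combining and collecting du, dv coefficients:
  coeff of du: 2*u*v^2 - 32*u - 4*v^2 - 21
  coeff of dv: 2*v*(u^2 - 4*u + 4)
F^* omega = (2*u*v^2 - 32*u - 4*v^2 - 21) du + (2*v*(u^2 - 4*u + 4)) dv.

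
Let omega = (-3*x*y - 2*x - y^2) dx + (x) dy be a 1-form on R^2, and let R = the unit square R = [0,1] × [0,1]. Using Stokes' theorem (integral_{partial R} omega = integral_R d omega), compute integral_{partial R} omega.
integral_(partial R) omega = 7/2

Stokes: integral_partial_R omega = integral_R d omega with d omega = (∂Q/∂x - ∂P/∂y) dx ∧ dy.
  ∂Q/∂x = 1
  ∂P/∂y = -3*x - 2*y
  integrand = ∂Q/∂x - ∂P/∂y = 3*x + 2*y + 1.
Integrating over R: integral_0^1 integral_0^1 (3*x + 2*y + 1) dx dy = 7/2.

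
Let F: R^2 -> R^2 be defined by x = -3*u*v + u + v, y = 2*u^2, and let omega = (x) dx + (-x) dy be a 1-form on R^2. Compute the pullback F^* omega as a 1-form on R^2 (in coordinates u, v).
F^* omega = (12*u^2*v - 4*u^2 + 9*u*v^2 - 10*u*v + u - 3*v^2 + v) du + (9*u^2*v - 3*u^2 - 6*u*v + u + v) dv

Using F^*(f dg) = (f ∘ F) d(g ∘ F), substitute each coordinate x_i by F_i(u, v) in f_i, and replace dx_i by d F_i = (∂F_i/∂u) du + (∂F_i/∂v) dv.
  For the x component: f_1(F) = -3*u*v + u + v; d F_1 = (1 - 3*v) du + (1 - 3*u) dv
  For the y component: f_2(F) = 3*u*v - u - v; d F_2 = (4*u) du + (0) dv
Combining and collecting du, dv coefficients:
  coeff of du: 12*u^2*v - 4*u^2 + 9*u*v^2 - 10*u*v + u - 3*v^2 + v
  coeff of dv: 9*u^2*v - 3*u^2 - 6*u*v + u + v
F^* omega = (12*u^2*v - 4*u^2 + 9*u*v^2 - 10*u*v + u - 3*v^2 + v) du + (9*u^2*v - 3*u^2 - 6*u*v + u + v) dv.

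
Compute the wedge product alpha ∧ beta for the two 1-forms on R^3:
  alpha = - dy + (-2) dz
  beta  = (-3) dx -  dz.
alpha ∧ beta = (-3) dx ∧ dy + (1) dy ∧ dz + (-6) dx ∧ dz

Distribute the wedge, using dx_i ∧ dx_j = -dx_j ∧ dx_i and dx_i ∧ dx_i = 0. For each pair (i, j) with i < j, the coefficient of dx_i ∧ dx_j in alpha ∧ beta is (alpha_i * beta_j - alpha_j * beta_i). Collecting: alpha ∧ beta = (-3) dx ∧ dy + (1) dy ∧ dz + (-6) dx ∧ dz.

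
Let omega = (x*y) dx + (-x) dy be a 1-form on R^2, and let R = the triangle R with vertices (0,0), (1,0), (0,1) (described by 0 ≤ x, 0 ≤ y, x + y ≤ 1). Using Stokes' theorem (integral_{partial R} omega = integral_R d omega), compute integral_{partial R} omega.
integral_(partial R) omega = -2/3

Stokes: integral_partial_R omega = integral_R d omega with d omega = (∂Q/∂x - ∂P/∂y) dx ∧ dy.
  ∂Q/∂x = -1
  ∂P/∂y = x
  integrand = ∂Q/∂x - ∂P/∂y = -x - 1.
Integrating over R: integral_0^1 integral_0^{1-x} (-x - 1) dy dx = -2/3.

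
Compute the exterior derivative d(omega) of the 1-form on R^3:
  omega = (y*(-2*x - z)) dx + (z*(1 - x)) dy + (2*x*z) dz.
d(omega) = (2*x) dx ∧ dy + (y + 2*z) dx ∧ dz + (x - 1) dy ∧ dz

For a 1-form omega = sum_i f_i dx_i, the exterior derivative is
  d(omega) = sum_{i < j} (∂f_j/∂x_i - ∂f_i/∂x_j) dx_i ∧ dx_j.
  coefficient of dx ∧ dy: ∂f_2/∂x - ∂f_1/∂y = ∂(z*(1 - x))/∂x - ∂(y*(-2*x - z))/∂y = 2*x
  coefficient of dx ∧ dz: ∂f_3/∂x - ∂f_1/∂z = ∂(2*x*z)/∂x - ∂(y*(-2*x - z))/∂z = y + 2*z
  coefficient of dy ∧ dz: ∂f_3/∂y - ∂f_2/∂z = ∂(2*x*z)/∂y - ∂(z*(1 - x))/∂z = x - 1
Assembling: d(omega) = (2*x) dx ∧ dy + (y + 2*z) dx ∧ dz + (x - 1) dy ∧ dz.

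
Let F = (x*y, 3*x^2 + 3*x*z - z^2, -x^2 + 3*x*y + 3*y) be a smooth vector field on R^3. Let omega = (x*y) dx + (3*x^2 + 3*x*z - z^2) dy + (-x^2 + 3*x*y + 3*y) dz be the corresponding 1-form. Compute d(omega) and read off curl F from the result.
d(omega) = (2*z + 3) dy ∧ dz + (2*x - 3*y) dz ∧ dx + (5*x + 3*z) dx ∧ dy; curl F = (2*z + 3, 2*x - 3*y, 5*x + 3*z)

d omega = sum_{i<j} (∂f_j/∂x_i - ∂f_i/∂x_j) dx_i ∧ dx_j. Under the identification (dy ∧ dz, dz ∧ dx, dx ∧ dy) ↔ (e_x, e_y, e_z), the coefficients are exactly the components of curl F. Compute:
  ∂R/∂y - ∂Q/∂z = (3*x + 3) - (3*x - 2*z) = 2*z + 3
  ∂P/∂z - ∂R/∂x = (0) - (-2*x + 3*y) = 2*x - 3*y
  ∂Q/∂x - ∂P/∂y = (6*x + 3*z) - (x) = 5*x + 3*z.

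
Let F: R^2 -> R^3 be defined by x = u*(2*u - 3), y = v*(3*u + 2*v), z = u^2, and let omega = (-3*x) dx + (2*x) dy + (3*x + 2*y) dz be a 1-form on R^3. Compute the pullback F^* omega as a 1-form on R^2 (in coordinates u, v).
F^* omega = (u*(-12*u^2 + 24*u*v + 36*u + 8*v^2 - 18*v - 27)) du + (2*u*(6*u^2 + 8*u*v - 9*u - 12*v)) dv

Using F^*(f dg) = (f ∘ F) d(g ∘ F), substitute each coordinate x_i by F_i(u, v) in f_i, and replace dx_i by d F_i = (∂F_i/∂u) du + (∂F_i/∂v) dv.
  For the x component: f_1(F) = 3*u*(3 - 2*u); d F_1 = (4*u - 3) du + (0) dv
  For the y component: f_2(F) = 2*u*(2*u - 3); d F_2 = (3*v) du + (3*u + 4*v) dv
  For the z component: f_3(F) = 6*u^2 + 6*u*v - 9*u + 4*v^2; d F_3 = (2*u) du + (0) dv
Combining and collecting du, dv coefficients:
  coeff of du: u*(-12*u^2 + 24*u*v + 36*u + 8*v^2 - 18*v - 27)
  coeff of dv: 2*u*(6*u^2 + 8*u*v - 9*u - 12*v)
F^* omega = (u*(-12*u^2 + 24*u*v + 36*u + 8*v^2 - 18*v - 27)) du + (2*u*(6*u^2 + 8*u*v - 9*u - 12*v)) dv.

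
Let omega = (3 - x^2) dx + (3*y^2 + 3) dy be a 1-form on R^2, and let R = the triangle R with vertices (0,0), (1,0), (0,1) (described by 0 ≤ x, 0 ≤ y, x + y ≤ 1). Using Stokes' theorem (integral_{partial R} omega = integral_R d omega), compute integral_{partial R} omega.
integral_(partial R) omega = 0

Stokes: integral_partial_R omega = integral_R d omega with d omega = (∂Q/∂x - ∂P/∂y) dx ∧ dy.
  ∂Q/∂x = 0
  ∂P/∂y = 0
  integrand = ∂Q/∂x - ∂P/∂y = 0.
Integrating over R: integral_0^1 integral_0^{1-x} (0) dy dx = 0.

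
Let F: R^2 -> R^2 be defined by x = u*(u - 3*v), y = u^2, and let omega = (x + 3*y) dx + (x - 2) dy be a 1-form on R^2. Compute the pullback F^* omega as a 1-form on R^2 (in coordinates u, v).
F^* omega = (u*(10*u^2 - 24*u*v + 9*v^2 - 4)) du + (u^2*(-12*u + 9*v)) dv

Using F^*(f dg) = (f ∘ F) d(g ∘ F), substitute each coordinate x_i by F_i(u, v) in f_i, and replace dx_i by d F_i = (∂F_i/∂u) du + (∂F_i/∂v) dv.
  For the x component: f_1(F) = u*(4*u - 3*v); d F_1 = (2*u - 3*v) du + (-3*u) dv
  For the y component: f_2(F) = u^2 - 3*u*v - 2; d F_2 = (2*u) du + (0) dv
Combining and collecting du, dv coefficients:
  coeff of du: u*(10*u^2 - 24*u*v + 9*v^2 - 4)
  coeff of dv: u^2*(-12*u + 9*v)
F^* omega = (u*(10*u^2 - 24*u*v + 9*v^2 - 4)) du + (u^2*(-12*u + 9*v)) dv.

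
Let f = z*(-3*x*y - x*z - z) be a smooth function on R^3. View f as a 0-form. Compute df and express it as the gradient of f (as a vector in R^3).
df = (z*(-3*y - z)) dx + (-3*x*z) dy + (-3*x*y - 2*x*z - 2*z) dz; grad f = (z*(-3*y - z), -3*x*z, -3*x*y - 2*x*z - 2*z)

For a 0-form f, d f = (∂f/∂x) dx + (∂f/∂y) dy + (∂f/∂z) dz. The components of the vector representation are exactly the entries of grad f in Cartesian coordinates:
  ∂f/∂x = z*(-3*y - z)
  ∂f/∂y = -3*x*z
  ∂f/∂z = -3*x*y - 2*x*z - 2*z.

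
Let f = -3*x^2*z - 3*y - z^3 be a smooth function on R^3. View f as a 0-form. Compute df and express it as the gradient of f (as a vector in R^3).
df = (-6*x*z) dx + (-3) dy + (-3*x^2 - 3*z^2) dz; grad f = (-6*x*z, -3, -3*x^2 - 3*z^2)

For a 0-form f, d f = (∂f/∂x) dx + (∂f/∂y) dy + (∂f/∂z) dz. The components of the vector representation are exactly the entries of grad f in Cartesian coordinates:
  ∂f/∂x = -6*x*z
  ∂f/∂y = -3
  ∂f/∂z = -3*x^2 - 3*z^2.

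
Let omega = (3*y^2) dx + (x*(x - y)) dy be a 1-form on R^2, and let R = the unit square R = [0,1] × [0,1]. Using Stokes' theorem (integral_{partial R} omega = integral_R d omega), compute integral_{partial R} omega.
integral_(partial R) omega = -5/2

Stokes: integral_partial_R omega = integral_R d omega with d omega = (∂Q/∂x - ∂P/∂y) dx ∧ dy.
  ∂Q/∂x = 2*x - y
  ∂P/∂y = 6*y
  integrand = ∂Q/∂x - ∂P/∂y = 2*x - 7*y.
Integrating over R: integral_0^1 integral_0^1 (2*x - 7*y) dx dy = -5/2.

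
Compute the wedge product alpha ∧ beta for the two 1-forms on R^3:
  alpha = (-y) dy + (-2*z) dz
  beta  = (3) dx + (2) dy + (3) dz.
alpha ∧ beta = (3*y) dx ∧ dy + (-3*y + 4*z) dy ∧ dz + (6*z) dx ∧ dz

Distribute the wedge, using dx_i ∧ dx_j = -dx_j ∧ dx_i and dx_i ∧ dx_i = 0. For each pair (i, j) with i < j, the coefficient of dx_i ∧ dx_j in alpha ∧ beta is (alpha_i * beta_j - alpha_j * beta_i). Collecting: alpha ∧ beta = (3*y) dx ∧ dy + (-3*y + 4*z) dy ∧ dz + (6*z) dx ∧ dz.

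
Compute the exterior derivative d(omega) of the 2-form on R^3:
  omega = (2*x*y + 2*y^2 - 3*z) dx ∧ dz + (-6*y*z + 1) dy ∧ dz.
d(omega) = (-2*x - 4*y) dx ∧ dy ∧ dz

For a 2-form omega = sum_{i<j} g_{ij} dx_i ∧ dx_j, the exterior derivative is
  d(omega) = sum_{i<j} d(g_{ij}) ∧ dx_i ∧ dx_j = sum_{i<j, k} (∂g_{ij}/∂x_k) dx_k ∧ dx_i ∧ dx_j.
Expand each term, using dx_k ∧ dx_i ∧ dx_j = sgn(permutation) dx_{(a)} ∧ dx_{(b)} ∧ dx_{(c)} with (a < b < c) sorted:
  d(2*x*y + 2*y^2 - 3*z) includes (∂/∂y)(2*x*y + 2*y^2 - 3*z) dy = (2*x + 4*y) dy, which multiplied by dx ∧ dz gives (-2*x - 4*y) dx ∧ dy ∧ dz
Collecting like 3-forms: d(omega) = (-2*x - 4*y) dx ∧ dy ∧ dz.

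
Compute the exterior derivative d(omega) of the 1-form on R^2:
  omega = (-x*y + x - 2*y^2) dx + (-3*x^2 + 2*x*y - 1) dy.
d(omega) = (-5*x + 6*y) dx ∧ dy

For a 1-form omega = sum_i f_i dx_i, the exterior derivative is
  d(omega) = sum_{i < j} (∂f_j/∂x_i - ∂f_i/∂x_j) dx_i ∧ dx_j.
  coefficient of dx ∧ dy: ∂f_2/∂x - ∂f_1/∂y = ∂(-3*x^2 + 2*x*y - 1)/∂x - ∂(-x*y + x - 2*y^2)/∂y = -5*x + 6*y
Assembling: d(omega) = (-5*x + 6*y) dx ∧ dy.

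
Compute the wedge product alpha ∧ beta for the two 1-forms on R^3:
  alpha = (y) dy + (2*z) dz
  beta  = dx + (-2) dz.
alpha ∧ beta = (-y) dx ∧ dy + (-2*y) dy ∧ dz + (-2*z) dx ∧ dz

Distribute the wedge, using dx_i ∧ dx_j = -dx_j ∧ dx_i and dx_i ∧ dx_i = 0. For each pair (i, j) with i < j, the coefficient of dx_i ∧ dx_j in alpha ∧ beta is (alpha_i * beta_j - alpha_j * beta_i). Collecting: alpha ∧ beta = (-y) dx ∧ dy + (-2*y) dy ∧ dz + (-2*z) dx ∧ dz.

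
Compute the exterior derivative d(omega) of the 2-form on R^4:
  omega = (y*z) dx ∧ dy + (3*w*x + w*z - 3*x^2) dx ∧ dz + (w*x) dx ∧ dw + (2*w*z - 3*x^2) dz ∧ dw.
d(omega) = (y) dx ∧ dy ∧ dz + (-3*x + z) dx ∧ dz ∧ dw

For a 2-form omega = sum_{i<j} g_{ij} dx_i ∧ dx_j, the exterior derivative is
  d(omega) = sum_{i<j} d(g_{ij}) ∧ dx_i ∧ dx_j = sum_{i<j, k} (∂g_{ij}/∂x_k) dx_k ∧ dx_i ∧ dx_j.
Expand each term, using dx_k ∧ dx_i ∧ dx_j = sgn(permutation) dx_{(a)} ∧ dx_{(b)} ∧ dx_{(c)} with (a < b < c) sorted:
  d(y*z) includes (∂/∂z)(y*z) dz = (y) dz, which multiplied by dx ∧ dy gives (y) dx ∧ dy ∧ dz
  d(3*w*x + w*z - 3*x^2) includes (∂/∂w)(3*w*x + w*z - 3*x^2) dw = (3*x + z) dw, which multiplied by dx ∧ dz gives (3*x + z) dx ∧ dz ∧ dw
  d(2*w*z - 3*x^2) includes (∂/∂x)(2*w*z - 3*x^2) dx = (-6*x) dx, which multiplied by dz ∧ dw gives (-6*x) dx ∧ dz ∧ dw
Collecting like 3-forms: d(omega) = (y) dx ∧ dy ∧ dz + (-3*x + z) dx ∧ dz ∧ dw.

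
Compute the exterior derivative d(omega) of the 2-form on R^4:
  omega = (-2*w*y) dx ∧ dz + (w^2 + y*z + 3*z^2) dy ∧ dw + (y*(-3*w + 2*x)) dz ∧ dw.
d(omega) = (2*w) dx ∧ dy ∧ dz + (-3*w + 2*x - y - 6*z) dy ∧ dz ∧ dw

For a 2-form omega = sum_{i<j} g_{ij} dx_i ∧ dx_j, the exterior derivative is
  d(omega) = sum_{i<j} d(g_{ij}) ∧ dx_i ∧ dx_j = sum_{i<j, k} (∂g_{ij}/∂x_k) dx_k ∧ dx_i ∧ dx_j.
Expand each term, using dx_k ∧ dx_i ∧ dx_j = sgn(permutation) dx_{(a)} ∧ dx_{(b)} ∧ dx_{(c)} with (a < b < c) sorted:
  d(-2*w*y) includes (∂/∂y)(-2*w*y) dy = (-2*w) dy, which multiplied by dx ∧ dz gives (2*w) dx ∧ dy ∧ dz
  d(-2*w*y) includes (∂/∂w)(-2*w*y) dw = (-2*y) dw, which multiplied by dx ∧ dz gives (-2*y) dx ∧ dz ∧ dw
  d(w^2 + y*z + 3*z^2) includes (∂/∂z)(w^2 + y*z + 3*z^2) dz = (y + 6*z) dz, which multiplied by dy ∧ dw gives (-y - 6*z) dy ∧ dz ∧ dw
  d(y*(-3*w + 2*x)) includes (∂/∂x)(y*(-3*w + 2*x)) dx = (2*y) dx, which multiplied by dz ∧ dw gives (2*y) dx ∧ dz ∧ dw
  d(y*(-3*w + 2*x)) includes (∂/∂y)(y*(-3*w + 2*x)) dy = (-3*w + 2*x) dy, which multiplied by dz ∧ dw gives (-3*w + 2*x) dy ∧ dz ∧ dw
Collecting like 3-forms: d(omega) = (2*w) dx ∧ dy ∧ dz + (-3*w + 2*x - y - 6*z) dy ∧ dz ∧ dw.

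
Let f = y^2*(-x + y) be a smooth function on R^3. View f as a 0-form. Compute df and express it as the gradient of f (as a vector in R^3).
df = (-y^2) dx + (y*(-2*x + 3*y)) dy + (0) dz; grad f = (-y^2, y*(-2*x + 3*y), 0)

For a 0-form f, d f = (∂f/∂x) dx + (∂f/∂y) dy + (∂f/∂z) dz. The components of the vector representation are exactly the entries of grad f in Cartesian coordinates:
  ∂f/∂x = -y^2
  ∂f/∂y = y*(-2*x + 3*y)
  ∂f/∂z = 0.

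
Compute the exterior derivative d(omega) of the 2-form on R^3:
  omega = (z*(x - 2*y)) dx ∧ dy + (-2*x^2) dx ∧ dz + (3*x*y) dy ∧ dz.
d(omega) = (x + y) dx ∧ dy ∧ dz

For a 2-form omega = sum_{i<j} g_{ij} dx_i ∧ dx_j, the exterior derivative is
  d(omega) = sum_{i<j} d(g_{ij}) ∧ dx_i ∧ dx_j = sum_{i<j, k} (∂g_{ij}/∂x_k) dx_k ∧ dx_i ∧ dx_j.
Expand each term, using dx_k ∧ dx_i ∧ dx_j = sgn(permutation) dx_{(a)} ∧ dx_{(b)} ∧ dx_{(c)} with (a < b < c) sorted:
  d(z*(x - 2*y)) includes (∂/∂z)(z*(x - 2*y)) dz = (x - 2*y) dz, which multiplied by dx ∧ dy gives (x - 2*y) dx ∧ dy ∧ dz
  d(3*x*y) includes (∂/∂x)(3*x*y) dx = (3*y) dx, which multiplied by dy ∧ dz gives (3*y) dx ∧ dy ∧ dz
Collecting like 3-forms: d(omega) = (x + y) dx ∧ dy ∧ dz.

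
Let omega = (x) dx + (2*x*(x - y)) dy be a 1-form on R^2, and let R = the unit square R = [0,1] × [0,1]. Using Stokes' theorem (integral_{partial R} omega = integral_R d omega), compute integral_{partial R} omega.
integral_(partial R) omega = 1

Stokes: integral_partial_R omega = integral_R d omega with d omega = (∂Q/∂x - ∂P/∂y) dx ∧ dy.
  ∂Q/∂x = 4*x - 2*y
  ∂P/∂y = 0
  integrand = ∂Q/∂x - ∂P/∂y = 4*x - 2*y.
Integrating over R: integral_0^1 integral_0^1 (4*x - 2*y) dx dy = 1.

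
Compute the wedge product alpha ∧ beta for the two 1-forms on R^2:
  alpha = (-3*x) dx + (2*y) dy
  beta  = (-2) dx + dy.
alpha ∧ beta = (-3*x + 4*y) dx ∧ dy

Distribute the wedge, using dx_i ∧ dx_j = -dx_j ∧ dx_i and dx_i ∧ dx_i = 0. For each pair (i, j) with i < j, the coefficient of dx_i ∧ dx_j in alpha ∧ beta is (alpha_i * beta_j - alpha_j * beta_i). Collecting: alpha ∧ beta = (-3*x + 4*y) dx ∧ dy.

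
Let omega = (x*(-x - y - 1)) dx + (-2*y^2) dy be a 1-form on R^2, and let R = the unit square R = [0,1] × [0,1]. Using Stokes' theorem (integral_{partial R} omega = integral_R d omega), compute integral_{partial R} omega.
integral_(partial R) omega = 1/2

Stokes: integral_partial_R omega = integral_R d omega with d omega = (∂Q/∂x - ∂P/∂y) dx ∧ dy.
  ∂Q/∂x = 0
  ∂P/∂y = -x
  integrand = ∂Q/∂x - ∂P/∂y = x.
Integrating over R: integral_0^1 integral_0^1 (x) dx dy = 1/2.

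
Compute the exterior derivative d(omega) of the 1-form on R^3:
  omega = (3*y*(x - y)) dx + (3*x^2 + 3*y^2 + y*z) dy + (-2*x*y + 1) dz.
d(omega) = (3*x + 6*y) dx ∧ dy + (-2*y) dx ∧ dz + (-2*x - y) dy ∧ dz

For a 1-form omega = sum_i f_i dx_i, the exterior derivative is
  d(omega) = sum_{i < j} (∂f_j/∂x_i - ∂f_i/∂x_j) dx_i ∧ dx_j.
  coefficient of dx ∧ dy: ∂f_2/∂x - ∂f_1/∂y = ∂(3*x^2 + 3*y^2 + y*z)/∂x - ∂(3*y*(x - y))/∂y = 3*x + 6*y
  coefficient of dx ∧ dz: ∂f_3/∂x - ∂f_1/∂z = ∂(-2*x*y + 1)/∂x - ∂(3*y*(x - y))/∂z = -2*y
  coefficient of dy ∧ dz: ∂f_3/∂y - ∂f_2/∂z = ∂(-2*x*y + 1)/∂y - ∂(3*x^2 + 3*y^2 + y*z)/∂z = -2*x - y
Assembling: d(omega) = (3*x + 6*y) dx ∧ dy + (-2*y) dx ∧ dz + (-2*x - y) dy ∧ dz.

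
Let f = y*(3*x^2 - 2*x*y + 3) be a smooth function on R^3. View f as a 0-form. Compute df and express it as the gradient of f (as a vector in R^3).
df = (2*y*(3*x - y)) dx + (3*x^2 - 4*x*y + 3) dy + (0) dz; grad f = (2*y*(3*x - y), 3*x^2 - 4*x*y + 3, 0)

For a 0-form f, d f = (∂f/∂x) dx + (∂f/∂y) dy + (∂f/∂z) dz. The components of the vector representation are exactly the entries of grad f in Cartesian coordinates:
  ∂f/∂x = 2*y*(3*x - y)
  ∂f/∂y = 3*x^2 - 4*x*y + 3
  ∂f/∂z = 0.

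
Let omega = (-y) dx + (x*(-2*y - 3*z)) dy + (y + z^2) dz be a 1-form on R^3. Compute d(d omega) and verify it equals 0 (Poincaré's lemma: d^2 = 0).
d(d omega) = 0

Step 1: d omega = sum_{i<j} (∂f_j/∂x_i - ∂f_i/∂x_j) dx_i ∧ dx_j:
  coeff of dx ∧ dy: -2*y - 3*z + 1
  coeff of dx ∧ dz: 0
  coeff of dy ∧ dz: 3*x + 1
Step 2: Apply d again to each 2-form coefficient. The only possible 3-form in R^3 is dx ∧ dy ∧ dz, with coefficient
  ∂(coeff of dy∧dz)/∂x - ∂(coeff of dx∧dz)/∂y + ∂(coeff of dx∧dy)/∂z
  = ∂/∂x (3*x + 1) - ∂/∂y (0) + ∂/∂z (-2*y - 3*z + 1).
Each of these terms simplifies to sums of mixed partials that cancel in pairs. The result is 0 (by equality of mixed partials for smooth functions — Schwarz / Clairaut).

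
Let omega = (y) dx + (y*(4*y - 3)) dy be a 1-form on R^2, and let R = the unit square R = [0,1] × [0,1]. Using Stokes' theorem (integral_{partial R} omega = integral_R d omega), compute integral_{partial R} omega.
integral_(partial R) omega = -1

Stokes: integral_partial_R omega = integral_R d omega with d omega = (∂Q/∂x - ∂P/∂y) dx ∧ dy.
  ∂Q/∂x = 0
  ∂P/∂y = 1
  integrand = ∂Q/∂x - ∂P/∂y = -1.
Integrating over R: integral_0^1 integral_0^1 (-1) dx dy = -1.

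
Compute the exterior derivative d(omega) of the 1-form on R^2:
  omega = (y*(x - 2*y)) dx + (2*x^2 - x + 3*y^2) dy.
d(omega) = (3*x + 4*y - 1) dx ∧ dy

For a 1-form omega = sum_i f_i dx_i, the exterior derivative is
  d(omega) = sum_{i < j} (∂f_j/∂x_i - ∂f_i/∂x_j) dx_i ∧ dx_j.
  coefficient of dx ∧ dy: ∂f_2/∂x - ∂f_1/∂y = ∂(2*x^2 - x + 3*y^2)/∂x - ∂(y*(x - 2*y))/∂y = 3*x + 4*y - 1
Assembling: d(omega) = (3*x + 4*y - 1) dx ∧ dy.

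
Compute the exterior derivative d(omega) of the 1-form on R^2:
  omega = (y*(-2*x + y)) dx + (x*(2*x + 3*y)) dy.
d(omega) = (6*x + y) dx ∧ dy

For a 1-form omega = sum_i f_i dx_i, the exterior derivative is
  d(omega) = sum_{i < j} (∂f_j/∂x_i - ∂f_i/∂x_j) dx_i ∧ dx_j.
  coefficient of dx ∧ dy: ∂f_2/∂x - ∂f_1/∂y = ∂(x*(2*x + 3*y))/∂x - ∂(y*(-2*x + y))/∂y = 6*x + y
Assembling: d(omega) = (6*x + y) dx ∧ dy.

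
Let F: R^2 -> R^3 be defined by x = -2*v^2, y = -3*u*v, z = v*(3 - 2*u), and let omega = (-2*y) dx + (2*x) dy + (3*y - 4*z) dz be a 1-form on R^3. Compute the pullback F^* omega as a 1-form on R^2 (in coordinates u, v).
F^* omega = (2*v^2*(u + 6*v + 12)) du + (v*(2*u^2 - 12*u*v + 21*u - 36)) dv

Using F^*(f dg) = (f ∘ F) d(g ∘ F), substitute each coordinate x_i by F_i(u, v) in f_i, and replace dx_i by d F_i = (∂F_i/∂u) du + (∂F_i/∂v) dv.
  For the x component: f_1(F) = 6*u*v; d F_1 = (0) du + (-4*v) dv
  For the y component: f_2(F) = -4*v^2; d F_2 = (-3*v) du + (-3*u) dv
  For the z component: f_3(F) = v*(-u - 12); d F_3 = (-2*v) du + (3 - 2*u) dv
Combining and collecting du, dv coefficients:
  coeff of du: 2*v^2*(u + 6*v + 12)
  coeff of dv: v*(2*u^2 - 12*u*v + 21*u - 36)
F^* omega = (2*v^2*(u + 6*v + 12)) du + (v*(2*u^2 - 12*u*v + 21*u - 36)) dv.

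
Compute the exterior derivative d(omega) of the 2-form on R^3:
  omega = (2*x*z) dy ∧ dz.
d(omega) = (2*z) dx ∧ dy ∧ dz

For a 2-form omega = sum_{i<j} g_{ij} dx_i ∧ dx_j, the exterior derivative is
  d(omega) = sum_{i<j} d(g_{ij}) ∧ dx_i ∧ dx_j = sum_{i<j, k} (∂g_{ij}/∂x_k) dx_k ∧ dx_i ∧ dx_j.
Expand each term, using dx_k ∧ dx_i ∧ dx_j = sgn(permutation) dx_{(a)} ∧ dx_{(b)} ∧ dx_{(c)} with (a < b < c) sorted:
  d(2*x*z) includes (∂/∂x)(2*x*z) dx = (2*z) dx, which multiplied by dy ∧ dz gives (2*z) dx ∧ dy ∧ dz
Collecting like 3-forms: d(omega) = (2*z) dx ∧ dy ∧ dz.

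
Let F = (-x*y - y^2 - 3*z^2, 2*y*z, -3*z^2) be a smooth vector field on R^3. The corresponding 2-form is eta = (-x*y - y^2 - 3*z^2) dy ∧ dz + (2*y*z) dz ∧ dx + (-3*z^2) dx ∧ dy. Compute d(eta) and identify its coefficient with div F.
d(eta) = (-y - 4*z) dx ∧ dy ∧ dz; div F = -y - 4*z

For a 2-form in R^3 of the form above, applying d gives a 3-form with coefficient ∂P/∂x + ∂Q/∂y + ∂R/∂z:
  ∂P/∂x = -y
  ∂Q/∂y = 2*z
  ∂R/∂z = -6*z
Sum = -y - 4*z, which is exactly div F.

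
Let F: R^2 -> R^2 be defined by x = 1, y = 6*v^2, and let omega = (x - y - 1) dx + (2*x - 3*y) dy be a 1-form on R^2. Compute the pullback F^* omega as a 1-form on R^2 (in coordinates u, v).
F^* omega = (-216*v^3 + 24*v) dv

Using F^*(f dg) = (f ∘ F) d(g ∘ F), substitute each coordinate x_i by F_i(u, v) in f_i, and replace dx_i by d F_i = (∂F_i/∂u) du + (∂F_i/∂v) dv.
  For the x component: f_1(F) = -6*v^2; d F_1 = (0) du + (0) dv
  For the y component: f_2(F) = 2 - 18*v^2; d F_2 = (0) du + (12*v) dv
Combining and collecting du, dv coefficients:
  coeff of du: 0
  coeff of dv: -216*v^3 + 24*v
F^* omega = (-216*v^3 + 24*v) dv.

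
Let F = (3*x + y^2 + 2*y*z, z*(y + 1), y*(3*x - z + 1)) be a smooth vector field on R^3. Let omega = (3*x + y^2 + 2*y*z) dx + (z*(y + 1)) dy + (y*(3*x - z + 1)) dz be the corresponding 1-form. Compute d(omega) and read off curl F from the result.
d(omega) = (3*x - y - z) dy ∧ dz + (-y) dz ∧ dx + (-2*y - 2*z) dx ∧ dy; curl F = (3*x - y - z, -y, -2*y - 2*z)

d omega = sum_{i<j} (∂f_j/∂x_i - ∂f_i/∂x_j) dx_i ∧ dx_j. Under the identification (dy ∧ dz, dz ∧ dx, dx ∧ dy) ↔ (e_x, e_y, e_z), the coefficients are exactly the components of curl F. Compute:
  ∂R/∂y - ∂Q/∂z = (3*x - z + 1) - (y + 1) = 3*x - y - z
  ∂P/∂z - ∂R/∂x = (2*y) - (3*y) = -y
  ∂Q/∂x - ∂P/∂y = (0) - (2*y + 2*z) = -2*y - 2*z.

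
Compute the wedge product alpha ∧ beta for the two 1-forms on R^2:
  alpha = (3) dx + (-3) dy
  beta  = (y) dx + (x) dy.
alpha ∧ beta = (3*x + 3*y) dx ∧ dy

Distribute the wedge, using dx_i ∧ dx_j = -dx_j ∧ dx_i and dx_i ∧ dx_i = 0. For each pair (i, j) with i < j, the coefficient of dx_i ∧ dx_j in alpha ∧ beta is (alpha_i * beta_j - alpha_j * beta_i). Collecting: alpha ∧ beta = (3*x + 3*y) dx ∧ dy.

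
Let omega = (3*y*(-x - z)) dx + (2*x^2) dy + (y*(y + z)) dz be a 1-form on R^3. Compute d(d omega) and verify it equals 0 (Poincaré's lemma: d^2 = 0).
d(d omega) = 0

Step 1: d omega = sum_{i<j} (∂f_j/∂x_i - ∂f_i/∂x_j) dx_i ∧ dx_j:
  coeff of dx ∧ dy: 7*x + 3*z
  coeff of dx ∧ dz: 3*y
  coeff of dy ∧ dz: 2*y + z
Step 2: Apply d again to each 2-form coefficient. The only possible 3-form in R^3 is dx ∧ dy ∧ dz, with coefficient
  ∂(coeff of dy∧dz)/∂x - ∂(coeff of dx∧dz)/∂y + ∂(coeff of dx∧dy)/∂z
  = ∂/∂x (2*y + z) - ∂/∂y (3*y) + ∂/∂z (7*x + 3*z).
Each of these terms simplifies to sums of mixed partials that cancel in pairs. The result is 0 (by equality of mixed partials for smooth functions — Schwarz / Clairaut).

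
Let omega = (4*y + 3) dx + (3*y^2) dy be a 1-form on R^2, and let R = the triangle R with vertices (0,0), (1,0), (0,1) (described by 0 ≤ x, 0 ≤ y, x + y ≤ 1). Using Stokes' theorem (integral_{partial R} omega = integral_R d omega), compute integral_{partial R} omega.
integral_(partial R) omega = -2

Stokes: integral_partial_R omega = integral_R d omega with d omega = (∂Q/∂x - ∂P/∂y) dx ∧ dy.
  ∂Q/∂x = 0
  ∂P/∂y = 4
  integrand = ∂Q/∂x - ∂P/∂y = -4.
Integrating over R: integral_0^1 integral_0^{1-x} (-4) dy dx = -2.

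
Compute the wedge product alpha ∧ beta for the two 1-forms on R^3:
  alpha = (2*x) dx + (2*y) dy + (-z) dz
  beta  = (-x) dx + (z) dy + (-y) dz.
alpha ∧ beta = (2*x*(y + z)) dx ∧ dy + (-x*(2*y + z)) dx ∧ dz + (-2*y^2 + z^2) dy ∧ dz

Distribute the wedge, using dx_i ∧ dx_j = -dx_j ∧ dx_i and dx_i ∧ dx_i = 0. For each pair (i, j) with i < j, the coefficient of dx_i ∧ dx_j in alpha ∧ beta is (alpha_i * beta_j - alpha_j * beta_i). Collecting: alpha ∧ beta = (2*x*(y + z)) dx ∧ dy + (-x*(2*y + z)) dx ∧ dz + (-2*y^2 + z^2) dy ∧ dz.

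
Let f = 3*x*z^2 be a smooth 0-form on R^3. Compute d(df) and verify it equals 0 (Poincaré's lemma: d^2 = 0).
d(df) = 0

Step 1: df = sum_i (∂f/∂x_i) dx_i = (3*z^2) dx + (0) dy + (6*x*z) dz.
Step 2: Apply d again. Using the 1-form formula, the coefficient of dx ∧ dy in d(df) is ∂^2 f/∂x ∂y - ∂^2 f/∂y ∂x = (0) - (0) = 0 (equality of mixed partials for smooth f).
Similarly for dx ∧ dz and dy ∧ dz — all coefficients vanish. So d(df) = 0.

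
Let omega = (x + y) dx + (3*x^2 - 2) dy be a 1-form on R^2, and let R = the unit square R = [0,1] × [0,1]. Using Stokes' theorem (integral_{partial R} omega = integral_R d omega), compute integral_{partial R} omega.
integral_(partial R) omega = 2

Stokes: integral_partial_R omega = integral_R d omega with d omega = (∂Q/∂x - ∂P/∂y) dx ∧ dy.
  ∂Q/∂x = 6*x
  ∂P/∂y = 1
  integrand = ∂Q/∂x - ∂P/∂y = 6*x - 1.
Integrating over R: integral_0^1 integral_0^1 (6*x - 1) dx dy = 2.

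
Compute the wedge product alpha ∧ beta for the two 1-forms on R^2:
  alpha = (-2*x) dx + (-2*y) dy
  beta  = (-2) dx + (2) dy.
alpha ∧ beta = (-4*x - 4*y) dx ∧ dy

Distribute the wedge, using dx_i ∧ dx_j = -dx_j ∧ dx_i and dx_i ∧ dx_i = 0. For each pair (i, j) with i < j, the coefficient of dx_i ∧ dx_j in alpha ∧ beta is (alpha_i * beta_j - alpha_j * beta_i). Collecting: alpha ∧ beta = (-4*x - 4*y) dx ∧ dy.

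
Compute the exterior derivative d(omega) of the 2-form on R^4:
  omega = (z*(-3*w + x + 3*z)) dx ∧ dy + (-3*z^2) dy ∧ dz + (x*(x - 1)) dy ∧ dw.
d(omega) = (-3*w + x + 6*z) dx ∧ dy ∧ dz + (2*x - 3*z - 1) dx ∧ dy ∧ dw

For a 2-form omega = sum_{i<j} g_{ij} dx_i ∧ dx_j, the exterior derivative is
  d(omega) = sum_{i<j} d(g_{ij}) ∧ dx_i ∧ dx_j = sum_{i<j, k} (∂g_{ij}/∂x_k) dx_k ∧ dx_i ∧ dx_j.
Expand each term, using dx_k ∧ dx_i ∧ dx_j = sgn(permutation) dx_{(a)} ∧ dx_{(b)} ∧ dx_{(c)} with (a < b < c) sorted:
  d(z*(-3*w + x + 3*z)) includes (∂/∂z)(z*(-3*w + x + 3*z)) dz = (-3*w + x + 6*z) dz, which multiplied by dx ∧ dy gives (-3*w + x + 6*z) dx ∧ dy ∧ dz
  d(z*(-3*w + x + 3*z)) includes (∂/∂w)(z*(-3*w + x + 3*z)) dw = (-3*z) dw, which multiplied by dx ∧ dy gives (-3*z) dx ∧ dy ∧ dw
  d(x*(x - 1)) includes (∂/∂x)(x*(x - 1)) dx = (2*x - 1) dx, which multiplied by dy ∧ dw gives (2*x - 1) dx ∧ dy ∧ dw
Collecting like 3-forms: d(omega) = (-3*w + x + 6*z) dx ∧ dy ∧ dz + (2*x - 3*z - 1) dx ∧ dy ∧ dw.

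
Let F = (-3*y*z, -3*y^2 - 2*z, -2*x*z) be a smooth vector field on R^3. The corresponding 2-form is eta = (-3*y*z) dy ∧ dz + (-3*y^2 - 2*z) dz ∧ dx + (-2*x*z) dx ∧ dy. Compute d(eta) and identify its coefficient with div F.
d(eta) = (-2*x - 6*y) dx ∧ dy ∧ dz; div F = -2*x - 6*y

For a 2-form in R^3 of the form above, applying d gives a 3-form with coefficient ∂P/∂x + ∂Q/∂y + ∂R/∂z:
  ∂P/∂x = 0
  ∂Q/∂y = -6*y
  ∂R/∂z = -2*x
Sum = -2*x - 6*y, which is exactly div F.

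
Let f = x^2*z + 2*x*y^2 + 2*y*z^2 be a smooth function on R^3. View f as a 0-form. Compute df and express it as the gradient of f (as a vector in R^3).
df = (2*x*z + 2*y^2) dx + (4*x*y + 2*z^2) dy + (x^2 + 4*y*z) dz; grad f = (2*x*z + 2*y^2, 4*x*y + 2*z^2, x^2 + 4*y*z)

For a 0-form f, d f = (∂f/∂x) dx + (∂f/∂y) dy + (∂f/∂z) dz. The components of the vector representation are exactly the entries of grad f in Cartesian coordinates:
  ∂f/∂x = 2*x*z + 2*y^2
  ∂f/∂y = 4*x*y + 2*z^2
  ∂f/∂z = x^2 + 4*y*z.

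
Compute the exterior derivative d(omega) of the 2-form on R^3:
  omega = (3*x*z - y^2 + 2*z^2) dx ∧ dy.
d(omega) = (3*x + 4*z) dx ∧ dy ∧ dz

For a 2-form omega = sum_{i<j} g_{ij} dx_i ∧ dx_j, the exterior derivative is
  d(omega) = sum_{i<j} d(g_{ij}) ∧ dx_i ∧ dx_j = sum_{i<j, k} (∂g_{ij}/∂x_k) dx_k ∧ dx_i ∧ dx_j.
Expand each term, using dx_k ∧ dx_i ∧ dx_j = sgn(permutation) dx_{(a)} ∧ dx_{(b)} ∧ dx_{(c)} with (a < b < c) sorted:
  d(3*x*z - y^2 + 2*z^2) includes (∂/∂z)(3*x*z - y^2 + 2*z^2) dz = (3*x + 4*z) dz, which multiplied by dx ∧ dy gives (3*x + 4*z) dx ∧ dy ∧ dz
Collecting like 3-forms: d(omega) = (3*x + 4*z) dx ∧ dy ∧ dz.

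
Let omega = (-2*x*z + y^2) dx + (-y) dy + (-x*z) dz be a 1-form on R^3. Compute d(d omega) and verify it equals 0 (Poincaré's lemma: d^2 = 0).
d(d omega) = 0

Step 1: d omega = sum_{i<j} (∂f_j/∂x_i - ∂f_i/∂x_j) dx_i ∧ dx_j:
  coeff of dx ∧ dy: -2*y
  coeff of dx ∧ dz: 2*x - z
  coeff of dy ∧ dz: 0
Step 2: Apply d again to each 2-form coefficient. The only possible 3-form in R^3 is dx ∧ dy ∧ dz, with coefficient
  ∂(coeff of dy∧dz)/∂x - ∂(coeff of dx∧dz)/∂y + ∂(coeff of dx∧dy)/∂z
  = ∂/∂x (0) - ∂/∂y (2*x - z) + ∂/∂z (-2*y).
Each of these terms simplifies to sums of mixed partials that cancel in pairs. The result is 0 (by equality of mixed partials for smooth functions — Schwarz / Clairaut).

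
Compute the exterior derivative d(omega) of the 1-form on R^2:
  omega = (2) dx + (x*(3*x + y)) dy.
d(omega) = (6*x + y) dx ∧ dy

For a 1-form omega = sum_i f_i dx_i, the exterior derivative is
  d(omega) = sum_{i < j} (∂f_j/∂x_i - ∂f_i/∂x_j) dx_i ∧ dx_j.
  coefficient of dx ∧ dy: ∂f_2/∂x - ∂f_1/∂y = ∂(x*(3*x + y))/∂x - ∂(2)/∂y = 6*x + y
Assembling: d(omega) = (6*x + y) dx ∧ dy.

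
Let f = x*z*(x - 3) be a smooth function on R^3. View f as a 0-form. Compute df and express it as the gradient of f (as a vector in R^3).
df = (z*(2*x - 3)) dx + (0) dy + (x*(x - 3)) dz; grad f = (z*(2*x - 3), 0, x*(x - 3))

For a 0-form f, d f = (∂f/∂x) dx + (∂f/∂y) dy + (∂f/∂z) dz. The components of the vector representation are exactly the entries of grad f in Cartesian coordinates:
  ∂f/∂x = z*(2*x - 3)
  ∂f/∂y = 0
  ∂f/∂z = x*(x - 3).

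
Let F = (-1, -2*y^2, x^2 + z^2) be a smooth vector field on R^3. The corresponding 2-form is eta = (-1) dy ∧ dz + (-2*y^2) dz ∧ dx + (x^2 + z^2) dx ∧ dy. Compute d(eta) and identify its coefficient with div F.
d(eta) = (-4*y + 2*z) dx ∧ dy ∧ dz; div F = -4*y + 2*z

For a 2-form in R^3 of the form above, applying d gives a 3-form with coefficient ∂P/∂x + ∂Q/∂y + ∂R/∂z:
  ∂P/∂x = 0
  ∂Q/∂y = -4*y
  ∂R/∂z = 2*z
Sum = -4*y + 2*z, which is exactly div F.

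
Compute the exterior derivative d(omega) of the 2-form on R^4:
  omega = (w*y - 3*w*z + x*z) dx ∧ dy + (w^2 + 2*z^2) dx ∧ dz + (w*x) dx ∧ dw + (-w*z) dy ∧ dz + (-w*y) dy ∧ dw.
d(omega) = (-3*w + x) dx ∧ dy ∧ dz + (y - 3*z) dx ∧ dy ∧ dw + (2*w) dx ∧ dz ∧ dw + (-z) dy ∧ dz ∧ dw

For a 2-form omega = sum_{i<j} g_{ij} dx_i ∧ dx_j, the exterior derivative is
  d(omega) = sum_{i<j} d(g_{ij}) ∧ dx_i ∧ dx_j = sum_{i<j, k} (∂g_{ij}/∂x_k) dx_k ∧ dx_i ∧ dx_j.
Expand each term, using dx_k ∧ dx_i ∧ dx_j = sgn(permutation) dx_{(a)} ∧ dx_{(b)} ∧ dx_{(c)} with (a < b < c) sorted:
  d(w*y - 3*w*z + x*z) includes (∂/∂z)(w*y - 3*w*z + x*z) dz = (-3*w + x) dz, which multiplied by dx ∧ dy gives (-3*w + x) dx ∧ dy ∧ dz
  d(w*y - 3*w*z + x*z) includes (∂/∂w)(w*y - 3*w*z + x*z) dw = (y - 3*z) dw, which multiplied by dx ∧ dy gives (y - 3*z) dx ∧ dy ∧ dw
  d(w^2 + 2*z^2) includes (∂/∂w)(w^2 + 2*z^2) dw = (2*w) dw, which multiplied by dx ∧ dz gives (2*w) dx ∧ dz ∧ dw
  d(-w*z) includes (∂/∂w)(-w*z) dw = (-z) dw, which multiplied by dy ∧ dz gives (-z) dy ∧ dz ∧ dw
Collecting like 3-forms: d(omega) = (-3*w + x) dx ∧ dy ∧ dz + (y - 3*z) dx ∧ dy ∧ dw + (2*w) dx ∧ dz ∧ dw + (-z) dy ∧ dz ∧ dw.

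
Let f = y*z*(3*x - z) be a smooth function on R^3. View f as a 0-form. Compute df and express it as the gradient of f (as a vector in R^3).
df = (3*y*z) dx + (z*(3*x - z)) dy + (y*(3*x - 2*z)) dz; grad f = (3*y*z, z*(3*x - z), y*(3*x - 2*z))

For a 0-form f, d f = (∂f/∂x) dx + (∂f/∂y) dy + (∂f/∂z) dz. The components of the vector representation are exactly the entries of grad f in Cartesian coordinates:
  ∂f/∂x = 3*y*z
  ∂f/∂y = z*(3*x - z)
  ∂f/∂z = y*(3*x - 2*z).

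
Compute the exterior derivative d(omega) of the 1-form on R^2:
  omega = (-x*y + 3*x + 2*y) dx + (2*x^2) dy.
d(omega) = (5*x - 2) dx ∧ dy

For a 1-form omega = sum_i f_i dx_i, the exterior derivative is
  d(omega) = sum_{i < j} (∂f_j/∂x_i - ∂f_i/∂x_j) dx_i ∧ dx_j.
  coefficient of dx ∧ dy: ∂f_2/∂x - ∂f_1/∂y = ∂(2*x^2)/∂x - ∂(-x*y + 3*x + 2*y)/∂y = 5*x - 2
Assembling: d(omega) = (5*x - 2) dx ∧ dy.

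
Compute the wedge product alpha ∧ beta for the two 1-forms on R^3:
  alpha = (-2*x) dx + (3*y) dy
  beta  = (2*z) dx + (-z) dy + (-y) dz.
alpha ∧ beta = (2*z*(x - 3*y)) dx ∧ dy + (2*x*y) dx ∧ dz + (-3*y^2) dy ∧ dz

Distribute the wedge, using dx_i ∧ dx_j = -dx_j ∧ dx_i and dx_i ∧ dx_i = 0. For each pair (i, j) with i < j, the coefficient of dx_i ∧ dx_j in alpha ∧ beta is (alpha_i * beta_j - alpha_j * beta_i). Collecting: alpha ∧ beta = (2*z*(x - 3*y)) dx ∧ dy + (2*x*y) dx ∧ dz + (-3*y^2) dy ∧ dz.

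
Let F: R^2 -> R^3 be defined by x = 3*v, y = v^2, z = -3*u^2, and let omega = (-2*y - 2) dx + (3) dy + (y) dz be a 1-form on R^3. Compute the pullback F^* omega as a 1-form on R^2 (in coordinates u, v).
F^* omega = (-6*u*v^2) du + (-6*v^2 + 6*v - 6) dv

Using F^*(f dg) = (f ∘ F) d(g ∘ F), substitute each coordinate x_i by F_i(u, v) in f_i, and replace dx_i by d F_i = (∂F_i/∂u) du + (∂F_i/∂v) dv.
  For the x component: f_1(F) = -2*v^2 - 2; d F_1 = (0) du + (3) dv
  For the y component: f_2(F) = 3; d F_2 = (0) du + (2*v) dv
  For the z component: f_3(F) = v^2; d F_3 = (-6*u) du + (0) dv
Combining and collecting du, dv coefficients:
  coeff of du: -6*u*v^2
  coeff of dv: -6*v^2 + 6*v - 6
F^* omega = (-6*u*v^2) du + (-6*v^2 + 6*v - 6) dv.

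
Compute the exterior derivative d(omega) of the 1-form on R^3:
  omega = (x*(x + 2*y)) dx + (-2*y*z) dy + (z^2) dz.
d(omega) = (-2*x) dx ∧ dy + (2*y) dy ∧ dz

For a 1-form omega = sum_i f_i dx_i, the exterior derivative is
  d(omega) = sum_{i < j} (∂f_j/∂x_i - ∂f_i/∂x_j) dx_i ∧ dx_j.
  coefficient of dx ∧ dy: ∂f_2/∂x - ∂f_1/∂y = ∂(-2*y*z)/∂x - ∂(x*(x + 2*y))/∂y = -2*x
  coefficient of dy ∧ dz: ∂f_3/∂y - ∂f_2/∂z = ∂(z^2)/∂y - ∂(-2*y*z)/∂z = 2*y
Assembling: d(omega) = (-2*x) dx ∧ dy + (2*y) dy ∧ dz.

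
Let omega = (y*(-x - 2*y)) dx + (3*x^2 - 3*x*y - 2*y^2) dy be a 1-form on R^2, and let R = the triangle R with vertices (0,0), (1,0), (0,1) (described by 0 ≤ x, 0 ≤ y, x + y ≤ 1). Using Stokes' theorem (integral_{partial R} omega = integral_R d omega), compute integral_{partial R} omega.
integral_(partial R) omega = 4/3

Stokes: integral_partial_R omega = integral_R d omega with d omega = (∂Q/∂x - ∂P/∂y) dx ∧ dy.
  ∂Q/∂x = 6*x - 3*y
  ∂P/∂y = -x - 4*y
  integrand = ∂Q/∂x - ∂P/∂y = 7*x + y.
Integrating over R: integral_0^1 integral_0^{1-x} (7*x + y) dy dx = 4/3.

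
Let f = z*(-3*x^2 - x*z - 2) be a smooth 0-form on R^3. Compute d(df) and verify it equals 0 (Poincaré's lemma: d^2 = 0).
d(df) = 0

Step 1: df = sum_i (∂f/∂x_i) dx_i = (z*(-6*x - z)) dx + (0) dy + (-3*x^2 - 2*x*z - 2) dz.
Step 2: Apply d again. Using the 1-form formula, the coefficient of dx ∧ dy in d(df) is ∂^2 f/∂x ∂y - ∂^2 f/∂y ∂x = (0) - (0) = 0 (equality of mixed partials for smooth f).
Similarly for dx ∧ dz and dy ∧ dz — all coefficients vanish. So d(df) = 0.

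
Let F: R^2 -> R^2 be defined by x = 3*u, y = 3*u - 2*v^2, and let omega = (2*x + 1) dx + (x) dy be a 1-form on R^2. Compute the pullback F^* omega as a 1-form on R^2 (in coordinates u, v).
F^* omega = (27*u + 3) du + (-12*u*v) dv

Using F^*(f dg) = (f ∘ F) d(g ∘ F), substitute each coordinate x_i by F_i(u, v) in f_i, and replace dx_i by d F_i = (∂F_i/∂u) du + (∂F_i/∂v) dv.
  For the x component: f_1(F) = 6*u + 1; d F_1 = (3) du + (0) dv
  For the y component: f_2(F) = 3*u; d F_2 = (3) du + (-4*v) dv
Combining and collecting du, dv coefficients:
  coeff of du: 27*u + 3
  coeff of dv: -12*u*v
F^* omega = (27*u + 3) du + (-12*u*v) dv.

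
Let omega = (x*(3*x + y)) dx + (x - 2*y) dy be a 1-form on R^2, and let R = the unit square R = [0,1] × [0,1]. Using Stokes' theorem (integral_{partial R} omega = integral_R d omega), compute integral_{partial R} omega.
integral_(partial R) omega = 1/2

Stokes: integral_partial_R omega = integral_R d omega with d omega = (∂Q/∂x - ∂P/∂y) dx ∧ dy.
  ∂Q/∂x = 1
  ∂P/∂y = x
  integrand = ∂Q/∂x - ∂P/∂y = 1 - x.
Integrating over R: integral_0^1 integral_0^1 (1 - x) dx dy = 1/2.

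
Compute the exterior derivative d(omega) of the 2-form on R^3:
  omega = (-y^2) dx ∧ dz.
d(omega) = (2*y) dx ∧ dy ∧ dz

For a 2-form omega = sum_{i<j} g_{ij} dx_i ∧ dx_j, the exterior derivative is
  d(omega) = sum_{i<j} d(g_{ij}) ∧ dx_i ∧ dx_j = sum_{i<j, k} (∂g_{ij}/∂x_k) dx_k ∧ dx_i ∧ dx_j.
Expand each term, using dx_k ∧ dx_i ∧ dx_j = sgn(permutation) dx_{(a)} ∧ dx_{(b)} ∧ dx_{(c)} with (a < b < c) sorted:
  d(-y^2) includes (∂/∂y)(-y^2) dy = (-2*y) dy, which multiplied by dx ∧ dz gives (2*y) dx ∧ dy ∧ dz
Collecting like 3-forms: d(omega) = (2*y) dx ∧ dy ∧ dz.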